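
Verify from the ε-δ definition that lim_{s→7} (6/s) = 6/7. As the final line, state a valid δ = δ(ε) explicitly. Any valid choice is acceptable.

Fix ε > 0. We seek δ > 0 such that 0 < |s − 7| < δ implies |6/s − (6/7)| < ε.
|6/s − (6/7)| = 6·|7 − s|/(7·|s|) = 6|s − 7|/(7|s|).
Require δ ≤ 7/2 so that |s| > 7 − 7/2 = 7/2, hence 7|s| > 49/2.
Then |6/s − (6/7)| < 6|s − 7|/(49/2), which is < ε when |s − 7| < (49/12)ε.
Take δ = min(7/2, (49/12)ε). Then 0 < |s − 7| < δ gives both |s − 7| < 7/2 and |s − 7| < (49/12)ε, so |6/s − (6/7)| < ε.

δ = min(7/2, (49/12)ε)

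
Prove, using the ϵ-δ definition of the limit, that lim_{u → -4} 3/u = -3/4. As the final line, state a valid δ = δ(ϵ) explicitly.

Fix ϵ > 0. We seek δ > 0 such that 0 < |u + 4| < δ implies |3/u + 3/4| < ϵ.
|3/u + 3/4| = 3·|-4 − u|/(4·|u|) = 3|u + 4|/(4|u|).
Require δ ≤ 2 so that |u| > 4 − 2 = 2, hence 4|u| > 8.
Then |3/u + 3/4| < 3|u + 4|/8, which is < ϵ when |u + 4| < (8/3)ϵ.
Take δ = min(2, (8/3)ϵ). Then 0 < |u + 4| < δ gives both |u + 4| < 2 and |u + 4| < (8/3)ϵ, so |3/u + 3/4| < ϵ.

δ = min(2, (8/3)ϵ)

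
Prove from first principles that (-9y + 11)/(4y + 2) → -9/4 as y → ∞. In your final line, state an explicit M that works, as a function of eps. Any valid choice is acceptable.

Let eps > 0 be given. We seek M > 0 such that y > M implies |(-9y + 11)/(4y + 2) + 9/4| < eps.
(-9y + 11)/(4y + 2) + 9/4 = (4(-9y + 11) − (-9)(4y + 2)) / (4(4y + 2)) = 62/(4(4y + 2)).
For y > 0 we have 4y + 2 > 4y, so |(-9y + 11)/(4y + 2) + 9/4| = 62/(4(4y + 2)) < 62/(4·4y) = (31/8)/y.
Thus |(-9y + 11)/(4y + 2) + 9/4| < eps whenever y > (31/8)/eps.
Take M = (31/8)/eps. If y > M then |(-9y + 11)/(4y + 2) + 9/4| < (31/8)/y < eps.

M = (31/8)/eps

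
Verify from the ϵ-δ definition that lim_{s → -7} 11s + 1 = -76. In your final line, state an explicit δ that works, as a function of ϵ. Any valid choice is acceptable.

Let ϵ > 0 be given. We need δ > 0 so that 0 < |s + 7| < δ implies |(11s + 1) + 76| < ϵ.
Since (11s + 1) + 76 = 11(s + 7), we have |(11s + 1) + 76| = 11|s + 7|.
So 11|s + 7| < ϵ exactly when |s + 7| < ϵ/11.
Choosing δ = ϵ/11 gives |(11s + 1) + 76| = 11|s + 7| < ϵ whenever |s + 7| < δ.

δ = ϵ/11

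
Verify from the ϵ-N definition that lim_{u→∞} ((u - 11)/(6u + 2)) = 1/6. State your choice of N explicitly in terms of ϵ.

N = (17/9)/ϵ

Let ϵ > 0 be given. We seek N > 0 such that u > N implies |(u - 11)/(6u + 2) − (1/6)| < ϵ.
(u - 11)/(6u + 2) − (1/6) = (6(u - 11) − (6u + 2)) / (6(6u + 2)) = -68/(6(6u + 2)).
For u > 0 we have 6u + 2 > 6u, so |(u - 11)/(6u + 2) − (1/6)| = 68/(6(6u + 2)) < 68/(6·6u) = (17/9)/u.
Thus |(u - 11)/(6u + 2) − (1/6)| < ϵ whenever u > (17/9)/ϵ.
Take N = (17/9)/ϵ. If u > N then |(u - 11)/(6u + 2) − (1/6)| < (17/9)/u < ϵ.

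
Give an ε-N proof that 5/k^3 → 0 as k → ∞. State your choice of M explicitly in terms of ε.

Let ε > 0 be given. For k ≥ 1, |5/k^3 − 0| = 5/k^3.
5/k^3 < ε ⇔ k^3 > 5/ε ⇔ k > (5/ε)^{1/3}.
Take M = (5/ε)^{1/3}. Then k > M implies 5/k^3 < ε.

M = (5/ε)^{1/3}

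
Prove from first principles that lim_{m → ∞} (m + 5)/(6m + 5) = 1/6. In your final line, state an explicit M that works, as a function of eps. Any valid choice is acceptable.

M = (25/36)/eps

Suppose eps > 0. For m ≥ 1, |(m + 5)/(6m + 5) − (1/6)| = |25|/(6(6m + 5)) = 25/(6(6m + 5)).
Since 6m + 5 ≥ 6m for m ≥ 1, this is ≤ 25/(6·6m) = (25/36)/m.
So |(m + 5)/(6m + 5) − (1/6)| < eps whenever m > (25/36)/eps.
Take M = (25/36)/eps. If m > M then |(m + 5)/(6m + 5) − (1/6)| ≤ (25/36)/m < eps.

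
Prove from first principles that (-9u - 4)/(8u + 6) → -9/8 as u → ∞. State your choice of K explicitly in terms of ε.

K = (11/32)/ε

Let ε > 0 be given. We seek K > 0 such that u > K implies |(-9u - 4)/(8u + 6) + 9/8| < ε.
(-9u - 4)/(8u + 6) + 9/8 = (8(-9u - 4) − (-9)(8u + 6)) / (8(8u + 6)) = 22/(8(8u + 6)).
For u > 0 we have 8u + 6 > 8u, so |(-9u - 4)/(8u + 6) + 9/8| = 22/(8(8u + 6)) < 22/(8·8u) = (11/32)/u.
Thus |(-9u - 4)/(8u + 6) + 9/8| < ε whenever u > (11/32)/ε.
Take K = (11/32)/ε. If u > K then |(-9u - 4)/(8u + 6) + 9/8| < (11/32)/u < ε.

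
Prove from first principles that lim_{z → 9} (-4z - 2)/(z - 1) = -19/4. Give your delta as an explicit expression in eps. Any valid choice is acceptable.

delta = min(4, (16/3)eps)

Fix eps > 0. We want delta > 0 with 0 < |z − 9| < delta ⇒ |(-4z - 2)/(z - 1) + 19/4| < eps.
Combining over a common denominator, (-4z - 2)/(z - 1) + 19/4 = [(-4z - 2)·8 − (-38)·(z - 1)] / [8·(z - 1)] = 6(z − 9) / (8(z - 1)).
So |(-4z - 2)/(z - 1) + 19/4| = 6|z − 9| / (8·|z − 1|).
Require delta ≤ 4, so |z − 1| ≥ |8| − |z − 9| > 8 − 4 = 4.
Hence |(-4z - 2)/(z - 1) + 19/4| < 6|z − 9|/(8·4) = (3/16)|z − 9|, which is < eps once |z − 9| < (16/3)eps.
Take delta = min(4, (16/3)eps). Then 0 < |z − 9| < delta forces both bounds, so |(-4z - 2)/(z - 1) + 19/4| < eps.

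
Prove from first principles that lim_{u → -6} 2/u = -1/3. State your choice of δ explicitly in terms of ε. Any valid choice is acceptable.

δ = min(3, 9ε)

Suppose ε > 0. We seek δ > 0 such that 0 < |u + 6| < δ implies |2/u + 1/3| < ε.
|2/u + 1/3| = 2·|-6 − u|/(6·|u|) = 2|u + 6|/(6|u|).
Restrict δ ≤ 3. Then |u + 6| < 3 gives |u| > 3, so 6|u| > 18.
Then |2/u + 1/3| < 2|u + 6|/18, which is < ε when |u + 6| < 9ε.
Take δ = min(3, 9ε). Then 0 < |u + 6| < δ gives both |u + 6| < 3 and |u + 6| < 9ε, so |2/u + 1/3| < ε.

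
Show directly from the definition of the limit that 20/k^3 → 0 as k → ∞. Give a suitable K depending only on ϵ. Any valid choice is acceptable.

K = (20/ϵ)^{1/3}

Let ϵ > 0 be given. For k ≥ 1, |20/k^3 − 0| = 20/k^3.
20/k^3 < ϵ ⇔ k^3 > 20/ϵ ⇔ k > (20/ϵ)^{1/3}.
Take K = (20/ϵ)^{1/3}. Then k > K implies 20/k^3 < ϵ.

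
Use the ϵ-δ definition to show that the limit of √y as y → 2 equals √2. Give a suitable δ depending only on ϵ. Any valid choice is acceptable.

Fix ϵ > 0. We want δ > 0 such that 0 < |y − 2| < δ implies |√y − √2| < ϵ.
Rationalise: √y − √2 = (y − 2)/(√y + √2), so |√y − √2| = |y − 2|/(√y + √2).
Restrict δ ≤ 2 so that |y − 2| < 2 forces y > 0, and then √y + √2 > √2.
Hence |√y − √2| < |y − 2|/√2, which is < ϵ once |y − 2| < √2·ϵ.
Take δ = min(2, √2·ϵ). If 0 < |y − 2| < δ then y > 0 and |√y − √2| < |y − 2|/√2 < ϵ.

δ = min(2, √2·ϵ)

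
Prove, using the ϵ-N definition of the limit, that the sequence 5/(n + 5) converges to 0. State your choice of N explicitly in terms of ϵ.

N = 5/ϵ

Fix ϵ > 0. For n ≥ 1, |5/(n + 5) − 0| = 5/(n + 5) ≤ 5/n.
We need 5/n < ϵ, i.e. n > 5/ϵ.
Take N = 5/ϵ. If n > N then |5/(n + 5)| ≤ 5/n < ϵ.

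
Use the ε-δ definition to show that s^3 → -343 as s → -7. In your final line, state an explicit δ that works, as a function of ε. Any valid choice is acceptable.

δ = min(1, ε/169)

Let ε > 0. We seek δ > 0 with 0 < |s + 7| < δ ⇒ |s^3 + 343| < ε.
Factor: s^3 + 343 = (s + 7)(s^2 - 7s + 49), so |s^3 + 343| = |s + 7|·|s^2 - 7s + 49|.
Impose δ ≤ 1 so that |s| < 8; then |s^2 - 7s + 49| ≤ 169.
Hence |s^3 + 343| ≤ 169|s + 7|, which is < ε once |s + 7| < ε/169.
Take δ = min(1, ε/169). If 0 < |s + 7| < δ then both bounds hold and |s^3 + 343| ≤ 169|s + 7| < 169·(ε/169) = ε.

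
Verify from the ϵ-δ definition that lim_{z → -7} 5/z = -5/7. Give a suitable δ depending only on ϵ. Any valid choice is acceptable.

Let ϵ > 0 be given. We seek δ > 0 such that 0 < |z + 7| < δ implies |5/z + 5/7| < ϵ.
|5/z + 5/7| = 5·|-7 − z|/(7·|z|) = 5|z + 7|/(7|z|).
Require δ ≤ 7/2 so that |z| > 7 − 7/2 = 7/2, hence 7|z| > 49/2.
Then |5/z + 5/7| < 5|z + 7|/(49/2), which is < ϵ when |z + 7| < (49/10)ϵ.
Take δ = min(7/2, (49/10)ϵ). Then 0 < |z + 7| < δ gives both |z + 7| < 7/2 and |z + 7| < (49/10)ϵ, so |5/z + 5/7| < ϵ.

δ = min(7/2, (49/10)ϵ)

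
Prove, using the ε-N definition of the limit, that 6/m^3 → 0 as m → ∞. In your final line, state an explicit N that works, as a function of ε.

Fix ε > 0. For m ≥ 1, |6/m^3 − 0| = 6/m^3.
6/m^3 < ε ⇔ m^3 > 6/ε ⇔ m > (6/ε)^{1/3}.
Take N = (6/ε)^{1/3}. Then m > N implies 6/m^3 < ε.

N = (6/ε)^{1/3}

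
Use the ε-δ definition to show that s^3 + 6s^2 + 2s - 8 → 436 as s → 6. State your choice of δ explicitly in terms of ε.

δ = min(2, ε/234)

Let ε > 0. We want δ > 0 such that 0 < |s − 6| < δ implies |(s^3 + 6s^2 + 2s - 8) − 436| < ε.
(s^3 + 6s^2 + 2s - 8) − 436 = s^3 + 6s^2 + 2s - 444 = (s − 6)(s^2 + 12s + 74).
So |(s^3 + 6s^2 + 2s - 8) − 436| = |s − 6|·|s^2 + 12s + 74|.
Require δ ≤ 2. Then |s − 6| < 2 gives |s| < 8, and by the triangle inequality |s^2 + 12s + 74| ≤ 8^2 + 12·8 + 74 = 234.
Hence |(s^3 + 6s^2 + 2s - 8) − 436| ≤ 234|s − 6| < ε provided |s − 6| < ε/234.
Take δ = min(2, ε/234). Then 0 < |s − 6| < δ gives both |s − 6| < 2 and |s − 6| < ε/234, so |(s^3 + 6s^2 + 2s - 8) − 436| < ε.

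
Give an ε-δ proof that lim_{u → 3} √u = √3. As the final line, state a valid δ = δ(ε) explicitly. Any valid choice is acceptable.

Fix ε > 0. We want δ > 0 such that 0 < |u − 3| < δ implies |√u − √3| < ε.
Multiplying by the conjugate, |√u − √3| = |u − 3|/(√u + √3).
Restrict δ ≤ 3 so that |u − 3| < 3 forces u > 0, and then √u + √3 > √3.
Hence |√u − √3| < |u − 3|/√3, which is < ε once |u − 3| < √3·ε.
Take δ = min(3, √3·ε). If 0 < |u − 3| < δ then u > 0 and |√u − √3| < |u − 3|/√3 < ε.

δ = min(3, √3·ε)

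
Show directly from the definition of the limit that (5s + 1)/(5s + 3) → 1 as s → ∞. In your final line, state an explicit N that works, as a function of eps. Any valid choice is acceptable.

N = (2/5)/eps

Let eps > 0 be given. We seek N > 0 such that s > N implies |(5s + 1)/(5s + 3) − 1| < eps.
(5s + 1)/(5s + 3) − 1 = (5(5s + 1) − 5(5s + 3)) / (5(5s + 3)) = -10/(5(5s + 3)).
For s > 0 we have 5s + 3 > 5s, so |(5s + 1)/(5s + 3) − 1| = 10/(5(5s + 3)) < 10/(5·5s) = (2/5)/s.
Thus |(5s + 1)/(5s + 3) − 1| < eps whenever s > (2/5)/eps.
Take N = (2/5)/eps. If s > N then |(5s + 1)/(5s + 3) − 1| < (2/5)/s < eps.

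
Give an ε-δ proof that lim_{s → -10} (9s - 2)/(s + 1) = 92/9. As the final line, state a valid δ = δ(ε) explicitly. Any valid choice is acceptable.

δ = min(9/2, (81/22)ε)

Suppose ε > 0. We want δ > 0 with 0 < |s + 10| < δ ⇒ |(9s - 2)/(s + 1) − (92/9)| < ε.
Combining over a common denominator, (9s - 2)/(s + 1) − (92/9) = [(9s - 2)·(-9) − (-92)·(s + 1)] / [(-9)·(s + 1)] = 11(s + 10) / ((-9)(s + 1)).
So |(9s - 2)/(s + 1) − (92/9)| = 11|s + 10| / (9·|s + 1|).
Require δ ≤ 9/2, so |s + 1| ≥ |-9| − |s + 10| > 9 − 9/2 = 9/2.
Hence |(9s - 2)/(s + 1) − (92/9)| < 11|s + 10|/(9·(9/2)) = (22/81)|s + 10|, which is < ε once |s + 10| < (81/22)ε.
Take δ = min(9/2, (81/22)ε). Then 0 < |s + 10| < δ forces both bounds, so |(9s - 2)/(s + 1) − (92/9)| < ε.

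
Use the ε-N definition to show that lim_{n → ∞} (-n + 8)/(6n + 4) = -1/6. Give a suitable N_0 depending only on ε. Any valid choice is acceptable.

N_0 = (13/9)/ε

Let ε > 0. For n ≥ 1, |(-n + 8)/(6n + 4) + 1/6| = |52|/(6(6n + 4)) = 52/(6(6n + 4)).
Since 6n + 4 ≥ 6n for n ≥ 1, this is ≤ 52/(6·6n) = (13/9)/n.
So |(-n + 8)/(6n + 4) + 1/6| < ε whenever n > (13/9)/ε.
Take N_0 = (13/9)/ε. If n > N_0 then |(-n + 8)/(6n + 4) + 1/6| ≤ (13/9)/n < ε.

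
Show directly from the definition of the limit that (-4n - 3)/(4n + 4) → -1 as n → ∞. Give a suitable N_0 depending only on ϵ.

Let ϵ > 0 be given. For n ≥ 1, |(-4n - 3)/(4n + 4) + 1| = |4|/(4(4n + 4)) = 4/(4(4n + 4)).
Since 4n + 4 ≥ 4n for n ≥ 1, this is ≤ 4/(4·4n) = (1/4)/n.
So |(-4n - 3)/(4n + 4) + 1| < ϵ whenever n > (1/4)/ϵ.
Take N_0 = (1/4)/ϵ. If n > N_0 then |(-4n - 3)/(4n + 4) + 1| ≤ (1/4)/n < ϵ.

N_0 = (1/4)/ϵ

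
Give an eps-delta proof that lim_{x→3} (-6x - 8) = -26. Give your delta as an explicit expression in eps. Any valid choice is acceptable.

delta = eps/6

Let eps > 0. We need delta > 0 so that 0 < |x − 3| < delta implies |(-6x - 8) + 26| < eps.
|(-6x - 8) + 26| = |-6x + 18| = 6|x − 3|.
So 6|x − 3| < eps exactly when |x − 3| < eps/6.
Choosing delta = eps/6 gives |(-6x - 8) + 26| = 6|x − 3| < eps whenever |x − 3| < delta.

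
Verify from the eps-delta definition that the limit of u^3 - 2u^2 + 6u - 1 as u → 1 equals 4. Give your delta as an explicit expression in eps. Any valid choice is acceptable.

delta = min(1, eps/11)

Let eps > 0. We want delta > 0 such that 0 < |u − 1| < delta implies |(u^3 - 2u^2 + 6u - 1) − 4| < eps.
(u^3 - 2u^2 + 6u - 1) − 4 = u^3 - 2u^2 + 6u - 5 = (u − 1)(u^2 - u + 5).
So |(u^3 - 2u^2 + 6u - 1) − 4| = |u − 1|·|u^2 - u + 5|.
Assume first that |u − 1| < 1, so |u| < 2. Then |u^2 - u + 5| ≤ 2^2 + 2 + 5 = 11.
Hence |(u^3 - 2u^2 + 6u - 1) − 4| ≤ 11|u − 1| < eps provided |u − 1| < eps/11.
Take delta = min(1, eps/11). Then 0 < |u − 1| < delta gives both |u − 1| < 1 and |u − 1| < eps/11, so |(u^3 - 2u^2 + 6u - 1) − 4| < eps.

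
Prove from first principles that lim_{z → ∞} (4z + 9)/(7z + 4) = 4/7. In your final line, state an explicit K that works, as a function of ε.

Suppose ε > 0. We seek K > 0 such that z > K implies |(4z + 9)/(7z + 4) − (4/7)| < ε.
(4z + 9)/(7z + 4) − (4/7) = (7(4z + 9) − 4(7z + 4)) / (7(7z + 4)) = 47/(7(7z + 4)).
For z > 0 we have 7z + 4 > 7z, so |(4z + 9)/(7z + 4) − (4/7)| = 47/(7(7z + 4)) < 47/(7·7z) = (47/49)/z.
Thus |(4z + 9)/(7z + 4) − (4/7)| < ε whenever z > (47/49)/ε.
Take K = (47/49)/ε. If z > K then |(4z + 9)/(7z + 4) − (4/7)| < (47/49)/z < ε.

K = (47/49)/ε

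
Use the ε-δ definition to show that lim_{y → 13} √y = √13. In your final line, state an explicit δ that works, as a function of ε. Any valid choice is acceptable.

Let ε > 0 be given. We want δ > 0 such that 0 < |y − 13| < δ implies |√y − √13| < ε.
Multiplying by the conjugate, |√y − √13| = |y − 13|/(√y + √13).
Restrict δ ≤ 13 so that |y − 13| < 13 forces y > 0, and then √y + √13 > √13.
Hence |√y − √13| < |y − 13|/√13, which is < ε once |y − 13| < √13·ε.
Take δ = min(13, √13·ε). If 0 < |y − 13| < δ then y > 0 and |√y − √13| < |y − 13|/√13 < ε.

δ = min(13, √13·ε)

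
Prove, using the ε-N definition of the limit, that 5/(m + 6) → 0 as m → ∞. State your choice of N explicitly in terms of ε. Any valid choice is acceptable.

N = 5/ε

Let ε > 0. For m ≥ 1, |5/(m + 6) − 0| = 5/(m + 6) ≤ 5/m.
We need 5/m < ε, i.e. m > 5/ε.
Take N = 5/ε. If m > N then |5/(m + 6)| ≤ 5/m < ε.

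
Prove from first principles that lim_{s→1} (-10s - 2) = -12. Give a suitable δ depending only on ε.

δ = ε/10

Let ε > 0 be given. We need δ > 0 so that 0 < |s − 1| < δ implies |(-10s - 2) + 12| < ε.
Since (-10s - 2) + 12 = -10(s − 1), we have |(-10s - 2) + 12| = 10|s − 1|.
So 10|s − 1| < ε exactly when |s − 1| < ε/10.
Take δ = ε/10. If 0 < |s − 1| < δ then |(-10s - 2) + 12| = 10|s − 1| < 10·(ε/10) = ε.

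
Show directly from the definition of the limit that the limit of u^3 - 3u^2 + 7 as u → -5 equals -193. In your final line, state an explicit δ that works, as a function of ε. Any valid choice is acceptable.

Suppose ε > 0. We want δ > 0 such that 0 < |u + 5| < δ implies |(u^3 - 3u^2 + 7) + 193| < ε.
(u^3 - 3u^2 + 7) + 193 = u^3 - 3u^2 + 200 = (u + 5)(u^2 - 8u + 40).
So |(u^3 - 3u^2 + 7) + 193| = |u + 5|·|u^2 - 8u + 40|.
Require δ ≤ 1. Then |u + 5| < 1 gives |u| < 6, and by the triangle inequality |u^2 - 8u + 40| ≤ 6^2 + 8·6 + 40 = 124.
Hence |(u^3 - 3u^2 + 7) + 193| ≤ 124|u + 5| < ε provided |u + 5| < ε/124.
Choosing δ = min(1, ε/124) ensures both conditions, hence |(u^3 - 3u^2 + 7) + 193| < ε.

δ = min(1, ε/124)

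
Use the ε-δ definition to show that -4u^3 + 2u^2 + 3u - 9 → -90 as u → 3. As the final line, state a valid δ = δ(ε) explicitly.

Fix ε > 0. We want δ > 0 such that 0 < |u − 3| < δ implies |(-4u^3 + 2u^2 + 3u - 9) + 90| < ε.
(-4u^3 + 2u^2 + 3u - 9) + 90 = -4u^3 + 2u^2 + 3u + 81 = (u − 3)(-4u^2 - 10u - 27).
So |(-4u^3 + 2u^2 + 3u - 9) + 90| = |u − 3|·|-4u^2 - 10u - 27|.
Require δ ≤ 1. Then |u − 3| < 1 gives |u| < 4, and by the triangle inequality |-4u^2 - 10u - 27| ≤ 4·4^2 + 10·4 + 27 = 131.
Hence |(-4u^3 + 2u^2 + 3u - 9) + 90| ≤ 131|u − 3| < ε provided |u − 3| < ε/131.
Choosing δ = min(1, ε/131) ensures both conditions, hence |(-4u^3 + 2u^2 + 3u - 9) + 90| < ε.

δ = min(1, ε/131)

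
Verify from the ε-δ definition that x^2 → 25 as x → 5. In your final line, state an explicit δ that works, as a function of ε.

Suppose ε > 0. We seek δ > 0 with 0 < |x − 5| < δ ⇒ |x^2 − 25| < ε.
Factor: x^2 − 25 = (x − 5)(x + 5), so |x^2 − 25| = |x − 5|·|x + 5|.
Impose δ ≤ 2 so that |x| < 7; then |x + 5| ≤ 12.
Hence |x^2 − 25| ≤ 12|x − 5|, which is < ε once |x − 5| < ε/12.
Take δ = min(2, ε/12). If 0 < |x − 5| < δ then both bounds hold and |x^2 − 25| ≤ 12|x − 5| < 12·(ε/12) = ε.

δ = min(2, ε/12)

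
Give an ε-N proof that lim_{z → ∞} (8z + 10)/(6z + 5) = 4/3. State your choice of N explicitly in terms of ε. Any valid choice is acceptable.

Suppose ε > 0. We seek N > 0 such that z > N implies |(8z + 10)/(6z + 5) − (4/3)| < ε.
(8z + 10)/(6z + 5) − (4/3) = (6(8z + 10) − 8(6z + 5)) / (6(6z + 5)) = 20/(6(6z + 5)).
For z > 0 we have 6z + 5 > 6z, so |(8z + 10)/(6z + 5) − (4/3)| = 20/(6(6z + 5)) < 20/(6·6z) = (5/9)/z.
Thus |(8z + 10)/(6z + 5) − (4/3)| < ε whenever z > (5/9)/ε.
Take N = (5/9)/ε. If z > N then |(8z + 10)/(6z + 5) − (4/3)| < (5/9)/z < ε.

N = (5/9)/ε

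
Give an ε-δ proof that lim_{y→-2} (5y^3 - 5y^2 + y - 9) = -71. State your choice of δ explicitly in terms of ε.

Let ε > 0 be given. We want δ > 0 such that 0 < |y + 2| < δ implies |(5y^3 - 5y^2 + y - 9) + 71| < ε.
(5y^3 - 5y^2 + y - 9) + 71 = 5y^3 - 5y^2 + y + 62 = (y + 2)(5y^2 - 15y + 31).
So |(5y^3 - 5y^2 + y - 9) + 71| = |y + 2|·|5y^2 - 15y + 31|.
Assume first that |y + 2| < 1, so |y| < 3. Then |5y^2 - 15y + 31| ≤ 5·3^2 + 15·3 + 31 = 121.
Hence |(5y^3 - 5y^2 + y - 9) + 71| ≤ 121|y + 2| < ε provided |y + 2| < ε/121.
Take δ = min(1, ε/121). Then 0 < |y + 2| < δ gives both |y + 2| < 1 and |y + 2| < ε/121, so |(5y^3 - 5y^2 + y - 9) + 71| < ε.

δ = min(1, ε/121)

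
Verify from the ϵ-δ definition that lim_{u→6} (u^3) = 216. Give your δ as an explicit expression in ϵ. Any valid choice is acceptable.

Let ϵ > 0 be given. We seek δ > 0 with 0 < |u − 6| < δ ⇒ |u^3 − 216| < ϵ.
Factor: u^3 − 216 = (u − 6)(u^2 + 6u + 36), so |u^3 − 216| = |u − 6|·|u^2 + 6u + 36|.
Impose δ ≤ 1 so that |u| < 7; then |u^2 + 6u + 36| ≤ 127.
Hence |u^3 − 216| ≤ 127|u − 6|, which is < ϵ once |u − 6| < ϵ/127.
Take δ = min(1, ϵ/127). If 0 < |u − 6| < δ then both bounds hold and |u^3 − 216| ≤ 127|u − 6| < 127·(ϵ/127) = ϵ.

δ = min(1, ϵ/127)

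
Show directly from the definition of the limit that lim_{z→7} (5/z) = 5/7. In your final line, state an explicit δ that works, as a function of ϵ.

δ = min(7/2, (49/10)ϵ)

Fix ϵ > 0. We seek δ > 0 such that 0 < |z − 7| < δ implies |5/z − (5/7)| < ϵ.
|5/z − (5/7)| = 5·|7 − z|/(7·|z|) = 5|z − 7|/(7|z|).
Require δ ≤ 7/2 so that |z| > 7 − 7/2 = 7/2, hence 7|z| > 49/2.
Then |5/z − (5/7)| < 5|z − 7|/(49/2), which is < ϵ when |z − 7| < (49/10)ϵ.
Take δ = min(7/2, (49/10)ϵ). Then 0 < |z − 7| < δ gives both |z − 7| < 7/2 and |z − 7| < (49/10)ϵ, so |5/z − (5/7)| < ϵ.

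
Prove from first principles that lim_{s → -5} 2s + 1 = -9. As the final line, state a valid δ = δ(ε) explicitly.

Suppose ε > 0. We need δ > 0 so that 0 < |s + 5| < δ implies |(2s + 1) + 9| < ε.
|(2s + 1) + 9| = |2s + 10| = 2|s + 5|.
So 2|s + 5| < ε exactly when |s + 5| < ε/2.
Take δ = ε/2. If 0 < |s + 5| < δ then |(2s + 1) + 9| = 2|s + 5| < 2·(ε/2) = ε.

δ = ε/2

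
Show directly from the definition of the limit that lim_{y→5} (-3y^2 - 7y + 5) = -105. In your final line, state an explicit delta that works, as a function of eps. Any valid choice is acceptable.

Let eps > 0. We want delta > 0 such that 0 < |y − 5| < delta implies |(-3y^2 - 7y + 5) + 105| < eps.
(-3y^2 - 7y + 5) + 105 = -3y^2 - 7y + 110 = (y − 5)(-3y - 22).
So |(-3y^2 - 7y + 5) + 105| = |y − 5|·|-3y - 22|.
Require delta ≤ 1. Then |y − 5| < 1 gives |y| < 6, and by the triangle inequality |-3y - 22| ≤ 3·6 + 22 = 40.
Hence |(-3y^2 - 7y + 5) + 105| ≤ 40|y − 5| < eps provided |y − 5| < eps/40.
Choosing delta = min(1, eps/40) ensures both conditions, hence |(-3y^2 - 7y + 5) + 105| < eps.

delta = min(1, eps/40)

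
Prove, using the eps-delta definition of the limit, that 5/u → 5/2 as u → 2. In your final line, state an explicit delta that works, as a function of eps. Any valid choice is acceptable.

Suppose eps > 0. We seek delta > 0 such that 0 < |u − 2| < delta implies |5/u − (5/2)| < eps.
|5/u − (5/2)| = 5·|2 − u|/(2·|u|) = 5|u − 2|/(2|u|).
Require delta ≤ 1 so that |u| > 2 − 1 = 1, hence 2|u| > 2.
Then |5/u − (5/2)| < 5|u − 2|/2, which is < eps when |u − 2| < (2/5)eps.
Take delta = min(1, (2/5)eps). Then 0 < |u − 2| < delta gives both |u − 2| < 1 and |u − 2| < (2/5)eps, so |5/u − (5/2)| < eps.

delta = min(1, (2/5)eps)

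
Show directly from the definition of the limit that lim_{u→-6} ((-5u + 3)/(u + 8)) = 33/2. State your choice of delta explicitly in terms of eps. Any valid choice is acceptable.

Suppose eps > 0. We want delta > 0 with 0 < |u + 6| < delta ⇒ |(-5u + 3)/(u + 8) − (33/2)| < eps.
Combining over a common denominator, (-5u + 3)/(u + 8) − (33/2) = [(-5u + 3)·2 − 33·(u + 8)] / [2·(u + 8)] = -43(u + 6) / (2(u + 8)).
So |(-5u + 3)/(u + 8) − (33/2)| = 43|u + 6| / (2·|u + 8|).
Restrict delta ≤ 1. Then |u + 6| < 1 gives |u + 8| = |(u + 6) + 2| ≥ 2 − 1 = 1.
Hence |(-5u + 3)/(u + 8) − (33/2)| < 43|u + 6|/(2·1) = (43/2)|u + 6|, which is < eps once |u + 6| < (2/43)eps.
Take delta = min(1, (2/43)eps). Then 0 < |u + 6| < delta forces both bounds, so |(-5u + 3)/(u + 8) − (33/2)| < eps.

delta = min(1, (2/43)eps)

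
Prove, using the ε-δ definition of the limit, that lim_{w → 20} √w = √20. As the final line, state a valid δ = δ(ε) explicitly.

Let ε > 0 be given. We want δ > 0 such that 0 < |w − 20| < δ implies |√w − √20| < ε.
Rationalise: √w − √20 = (w − 20)/(√w + √20), so |√w − √20| = |w − 20|/(√w + √20).
Restrict δ ≤ 20 so that |w − 20| < 20 forces w > 0, and then √w + √20 > √20.
Hence |√w − √20| < |w − 20|/√20, which is < ε once |w − 20| < √20·ε.
Take δ = min(20, √20·ε). If 0 < |w − 20| < δ then w > 0 and |√w − √20| < |w − 20|/√20 < ε.

δ = min(20, √20·ε)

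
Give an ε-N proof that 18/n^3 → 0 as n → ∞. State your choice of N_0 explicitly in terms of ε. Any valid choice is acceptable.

N_0 = (18/ε)^{1/3}

Let ε > 0 be given. For n ≥ 1, |18/n^3 − 0| = 18/n^3.
18/n^3 < ε ⇔ n^3 > 18/ε ⇔ n > (18/ε)^{1/3}.
Take N_0 = (18/ε)^{1/3}. Then n > N_0 implies 18/n^3 < ε.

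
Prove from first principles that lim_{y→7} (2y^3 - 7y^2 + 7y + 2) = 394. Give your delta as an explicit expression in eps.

delta = min(1, eps/240)

Let eps > 0 be given. We want delta > 0 such that 0 < |y − 7| < delta implies |(2y^3 - 7y^2 + 7y + 2) − 394| < eps.
(2y^3 - 7y^2 + 7y + 2) − 394 = 2y^3 - 7y^2 + 7y - 392 = (y − 7)(2y^2 + 7y + 56).
So |(2y^3 - 7y^2 + 7y + 2) − 394| = |y − 7|·|2y^2 + 7y + 56|.
Assume first that |y − 7| < 1, so |y| < 8. Then |2y^2 + 7y + 56| ≤ 2·8^2 + 7·8 + 56 = 240.
Hence |(2y^3 - 7y^2 + 7y + 2) − 394| ≤ 240|y − 7| < eps provided |y − 7| < eps/240.
Take delta = min(1, eps/240). Then 0 < |y − 7| < delta gives both |y − 7| < 1 and |y − 7| < eps/240, so |(2y^3 - 7y^2 + 7y + 2) − 394| < eps.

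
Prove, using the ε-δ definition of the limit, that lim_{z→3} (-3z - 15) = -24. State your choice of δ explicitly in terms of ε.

δ = ε/3

Let ε > 0 be given. We need δ > 0 so that 0 < |z − 3| < δ implies |(-3z - 15) + 24| < ε.
|(-3z - 15) + 24| = |-3z + 9| = 3|z − 3|.
Thus it suffices that |z − 3| < ε/3.
Choosing δ = ε/3 gives |(-3z - 15) + 24| = 3|z − 3| < ε whenever |z − 3| < δ.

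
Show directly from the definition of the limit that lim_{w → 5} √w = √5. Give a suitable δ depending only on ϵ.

Let ϵ > 0. We want δ > 0 such that 0 < |w − 5| < δ implies |√w − √5| < ϵ.
Rationalise: √w − √5 = (w − 5)/(√w + √5), so |√w − √5| = |w − 5|/(√w + √5).
Restrict δ ≤ 5 so that |w − 5| < 5 forces w > 0, and then √w + √5 > √5.
Hence |√w − √5| < |w − 5|/√5, which is < ϵ once |w − 5| < √5·ϵ.
Take δ = min(5, √5·ϵ). If 0 < |w − 5| < δ then w > 0 and |√w − √5| < |w − 5|/√5 < ϵ.

δ = min(5, √5·ϵ)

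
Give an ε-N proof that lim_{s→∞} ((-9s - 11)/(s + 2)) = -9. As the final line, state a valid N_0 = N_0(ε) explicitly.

N_0 = 7/ε

Fix ε > 0. We seek N_0 > 0 such that s > N_0 implies |(-9s - 11)/(s + 2) + 9| < ε.
(-9s - 11)/(s + 2) + 9 = ((-9s - 11) − (-9)(s + 2)) / ((s + 2)) = 7/((s + 2)).
For s > 0 we have s + 2 > s, so |(-9s - 11)/(s + 2) + 9| = 7/((s + 2)) < 7/(s) = 7/s.
Thus |(-9s - 11)/(s + 2) + 9| < ε whenever s > 7/ε.
Take N_0 = 7/ε. If s > N_0 then |(-9s - 11)/(s + 2) + 9| < 7/s < ε.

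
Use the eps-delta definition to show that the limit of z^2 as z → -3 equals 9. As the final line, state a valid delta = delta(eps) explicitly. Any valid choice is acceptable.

Let eps > 0. We seek delta > 0 with 0 < |z + 3| < delta ⇒ |z^2 − 9| < eps.
Factor: z^2 − 9 = (z + 3)(z - 3), so |z^2 − 9| = |z + 3|·|z - 3|.
Restrict delta ≤ 1. Then |z + 3| < 1 gives |z| < 4, so by the triangle inequality |z - 3| ≤ 4 + 3 = 7.
Hence |z^2 − 9| ≤ 7|z + 3|, which is < eps once |z + 3| < eps/7.
Take delta = min(1, eps/7). If 0 < |z + 3| < delta then both bounds hold and |z^2 − 9| ≤ 7|z + 3| < 7·(eps/7) = eps.

delta = min(1, eps/7)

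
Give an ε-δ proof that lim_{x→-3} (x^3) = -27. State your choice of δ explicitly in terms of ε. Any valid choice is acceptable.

Let ε > 0. We seek δ > 0 with 0 < |x + 3| < δ ⇒ |x^3 + 27| < ε.
Factor: x^3 + 27 = (x + 3)(x^2 - 3x + 9), so |x^3 + 27| = |x + 3|·|x^2 - 3x + 9|.
Restrict δ ≤ 2. Then |x + 3| < 2 gives |x| < 5, so by the triangle inequality |x^2 - 3x + 9| ≤ 5^2 + 3·5 + 9 = 49.
Hence |x^3 + 27| ≤ 49|x + 3|, which is < ε once |x + 3| < ε/49.
Take δ = min(2, ε/49). If 0 < |x + 3| < δ then both bounds hold and |x^3 + 27| ≤ 49|x + 3| < 49·(ε/49) = ε.

δ = min(2, ε/49)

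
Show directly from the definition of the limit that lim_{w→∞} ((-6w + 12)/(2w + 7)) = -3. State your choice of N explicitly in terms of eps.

N = (33/2)/eps

Fix eps > 0. We seek N > 0 such that w > N implies |(-6w + 12)/(2w + 7) + 3| < eps.
(-6w + 12)/(2w + 7) + 3 = (2(-6w + 12) − (-6)(2w + 7)) / (2(2w + 7)) = 66/(2(2w + 7)).
For w > 0 we have 2w + 7 > 2w, so |(-6w + 12)/(2w + 7) + 3| = 66/(2(2w + 7)) < 66/(2·2w) = (33/2)/w.
Thus |(-6w + 12)/(2w + 7) + 3| < eps whenever w > (33/2)/eps.
Take N = (33/2)/eps. If w > N then |(-6w + 12)/(2w + 7) + 3| < (33/2)/w < eps.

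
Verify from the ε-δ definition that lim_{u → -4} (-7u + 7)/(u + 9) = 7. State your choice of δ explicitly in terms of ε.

Let ε > 0. We want δ > 0 with 0 < |u + 4| < δ ⇒ |(-7u + 7)/(u + 9) − 7| < ε.
Combining over a common denominator, (-7u + 7)/(u + 9) − 7 = [(-7u + 7)·5 − 35·(u + 9)] / [5·(u + 9)] = -70(u + 4) / (5(u + 9)).
So |(-7u + 7)/(u + 9) − 7| = 70|u + 4| / (5·|u + 9|).
Restrict δ ≤ 5/2. Then |u + 4| < 5/2 gives |u + 9| = |(u + 4) + 5| ≥ 5 − 5/2 = 5/2.
Hence |(-7u + 7)/(u + 9) − 7| < 70|u + 4|/(5·(5/2)) = (28/5)|u + 4|, which is < ε once |u + 4| < (5/28)ε.
Take δ = min(5/2, (5/28)ε). Then 0 < |u + 4| < δ forces both bounds, so |(-7u + 7)/(u + 9) − 7| < ε.

δ = min(5/2, (5/28)ε)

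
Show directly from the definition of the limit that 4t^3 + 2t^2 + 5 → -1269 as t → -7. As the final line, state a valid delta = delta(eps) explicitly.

delta = min(2, eps/740)

Suppose eps > 0. We want delta > 0 such that 0 < |t + 7| < delta implies |(4t^3 + 2t^2 + 5) + 1269| < eps.
(4t^3 + 2t^2 + 5) + 1269 = 4t^3 + 2t^2 + 1274 = (t + 7)(4t^2 - 26t + 182).
So |(4t^3 + 2t^2 + 5) + 1269| = |t + 7|·|4t^2 - 26t + 182|.
Assume first that |t + 7| < 2, so |t| < 9. Then |4t^2 - 26t + 182| ≤ 4·9^2 + 26·9 + 182 = 740.
Hence |(4t^3 + 2t^2 + 5) + 1269| ≤ 740|t + 7| < eps provided |t + 7| < eps/740.
Take delta = min(2, eps/740). Then 0 < |t + 7| < delta gives both |t + 7| < 2 and |t + 7| < eps/740, so |(4t^3 + 2t^2 + 5) + 1269| < eps.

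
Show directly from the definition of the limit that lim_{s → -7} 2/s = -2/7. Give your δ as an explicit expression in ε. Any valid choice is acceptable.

δ = min(7/2, (49/4)ε)

Fix ε > 0. We seek δ > 0 such that 0 < |s + 7| < δ implies |2/s + 2/7| < ε.
|2/s + 2/7| = 2·|-7 − s|/(7·|s|) = 2|s + 7|/(7|s|).
Require δ ≤ 7/2 so that |s| > 7 − 7/2 = 7/2, hence 7|s| > 49/2.
Then |2/s + 2/7| < 2|s + 7|/(49/2), which is < ε when |s + 7| < (49/4)ε.
Take δ = min(7/2, (49/4)ε). Then 0 < |s + 7| < δ gives both |s + 7| < 7/2 and |s + 7| < (49/4)ε, so |2/s + 2/7| < ε.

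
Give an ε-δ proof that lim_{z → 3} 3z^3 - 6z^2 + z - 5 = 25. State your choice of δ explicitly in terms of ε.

δ = min(1, ε/70)

Fix ε > 0. We want δ > 0 such that 0 < |z − 3| < δ implies |(3z^3 - 6z^2 + z - 5) − 25| < ε.
(3z^3 - 6z^2 + z - 5) − 25 = 3z^3 - 6z^2 + z - 30 = (z − 3)(3z^2 + 3z + 10).
So |(3z^3 - 6z^2 + z - 5) − 25| = |z − 3|·|3z^2 + 3z + 10|.
Assume first that |z − 3| < 1, so |z| < 4. Then |3z^2 + 3z + 10| ≤ 3·4^2 + 3·4 + 10 = 70.
Hence |(3z^3 - 6z^2 + z - 5) − 25| ≤ 70|z − 3| < ε provided |z − 3| < ε/70.
Choosing δ = min(1, ε/70) ensures both conditions, hence |(3z^3 - 6z^2 + z - 5) − 25| < ε.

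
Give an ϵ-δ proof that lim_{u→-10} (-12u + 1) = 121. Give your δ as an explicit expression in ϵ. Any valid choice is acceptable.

δ = ϵ/12

Fix ϵ > 0. We need δ > 0 so that 0 < |u + 10| < δ implies |(-12u + 1) − 121| < ϵ.
Since (-12u + 1) − 121 = -12(u + 10), we have |(-12u + 1) − 121| = 12|u + 10|.
So 12|u + 10| < ϵ exactly when |u + 10| < ϵ/12.
Choosing δ = ϵ/12 gives |(-12u + 1) − 121| = 12|u + 10| < ϵ whenever |u + 10| < δ.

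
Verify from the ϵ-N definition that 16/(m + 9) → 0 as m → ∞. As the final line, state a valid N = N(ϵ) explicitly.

N = 16/ϵ

Let ϵ > 0. For m ≥ 1, |16/(m + 9) − 0| = 16/(m + 9) ≤ 16/m.
We need 16/m < ϵ, i.e. m > 16/ϵ.
Take N = 16/ϵ. If m > N then |16/(m + 9)| ≤ 16/m < ϵ.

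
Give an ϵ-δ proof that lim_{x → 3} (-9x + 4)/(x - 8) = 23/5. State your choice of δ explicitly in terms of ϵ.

δ = min(5/2, (25/136)ϵ)

Let ϵ > 0 be given. We want δ > 0 with 0 < |x − 3| < δ ⇒ |(-9x + 4)/(x - 8) − (23/5)| < ϵ.
Combining over a common denominator, (-9x + 4)/(x - 8) − (23/5) = [(-9x + 4)·(-5) − (-23)·(x - 8)] / [(-5)·(x - 8)] = 68(x − 3) / ((-5)(x - 8)).
So |(-9x + 4)/(x - 8) − (23/5)| = 68|x − 3| / (5·|x − 8|).
Restrict δ ≤ 5/2. Then |x − 3| < 5/2 gives |x − 8| = |(x − 3) + (-5)| ≥ 5 − 5/2 = 5/2.
Hence |(-9x + 4)/(x - 8) − (23/5)| < 68|x − 3|/(5·(5/2)) = (136/25)|x − 3|, which is < ϵ once |x − 3| < (25/136)ϵ.
Take δ = min(5/2, (25/136)ϵ). Then 0 < |x − 3| < δ forces both bounds, so |(-9x + 4)/(x - 8) − (23/5)| < ϵ.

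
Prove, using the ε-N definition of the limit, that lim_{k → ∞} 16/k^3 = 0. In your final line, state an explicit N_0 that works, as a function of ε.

Suppose ε > 0. For k ≥ 1, |16/k^3 − 0| = 16/k^3.
16/k^3 < ε ⇔ k^3 > 16/ε ⇔ k > (16/ε)^{1/3}.
Take N_0 = (16/ε)^{1/3}. Then k > N_0 implies 16/k^3 < ε.

N_0 = (16/ε)^{1/3}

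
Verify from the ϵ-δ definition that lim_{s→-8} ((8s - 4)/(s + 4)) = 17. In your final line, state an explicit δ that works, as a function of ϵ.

δ = min(2, (2/9)ϵ)

Let ϵ > 0 be given. We want δ > 0 with 0 < |s + 8| < δ ⇒ |(8s - 4)/(s + 4) − 17| < ϵ.
Combining over a common denominator, (8s - 4)/(s + 4) − 17 = [(8s - 4)·(-4) − (-68)·(s + 4)] / [(-4)·(s + 4)] = 36(s + 8) / ((-4)(s + 4)).
So |(8s - 4)/(s + 4) − 17| = 36|s + 8| / (4·|s + 4|).
Restrict δ ≤ 2. Then |s + 8| < 2 gives |s + 4| = |(s + 8) + (-4)| ≥ 4 − 2 = 2.
Hence |(8s - 4)/(s + 4) − 17| < 36|s + 8|/(4·2) = (9/2)|s + 8|, which is < ϵ once |s + 8| < (2/9)ϵ.
Take δ = min(2, (2/9)ϵ). Then 0 < |s + 8| < δ forces both bounds, so |(8s - 4)/(s + 4) − 17| < ϵ.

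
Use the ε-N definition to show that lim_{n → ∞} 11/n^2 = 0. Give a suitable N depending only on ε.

N = (11/ε)^{1/2}

Suppose ε > 0. For n ≥ 1, |11/n^2 − 0| = 11/n^2.
11/n^2 < ε ⇔ n^2 > 11/ε ⇔ n > (11/ε)^{1/2}.
Take N = (11/ε)^{1/2}. Then n > N implies 11/n^2 < ε.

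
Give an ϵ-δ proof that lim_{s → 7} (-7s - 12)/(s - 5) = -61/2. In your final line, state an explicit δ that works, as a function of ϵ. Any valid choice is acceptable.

δ = min(1, (2/47)ϵ)

Let ϵ > 0 be given. We want δ > 0 with 0 < |s − 7| < δ ⇒ |(-7s - 12)/(s - 5) + 61/2| < ϵ.
Combining over a common denominator, (-7s - 12)/(s - 5) + 61/2 = [(-7s - 12)·2 − (-61)·(s - 5)] / [2·(s - 5)] = 47(s − 7) / (2(s - 5)).
So |(-7s - 12)/(s - 5) + 61/2| = 47|s − 7| / (2·|s − 5|).
Restrict δ ≤ 1. Then |s − 7| < 1 gives |s − 5| = |(s − 7) + 2| ≥ 2 − 1 = 1.
Hence |(-7s - 12)/(s - 5) + 61/2| < 47|s − 7|/(2·1) = (47/2)|s − 7|, which is < ϵ once |s − 7| < (2/47)ϵ.
Take δ = min(1, (2/47)ϵ). Then 0 < |s − 7| < δ forces both bounds, so |(-7s - 12)/(s - 5) + 61/2| < ϵ.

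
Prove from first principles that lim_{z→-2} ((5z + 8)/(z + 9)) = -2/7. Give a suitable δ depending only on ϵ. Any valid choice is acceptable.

δ = min(7/2, (49/74)ϵ)

Let ϵ > 0. We want δ > 0 with 0 < |z + 2| < δ ⇒ |(5z + 8)/(z + 9) + 2/7| < ϵ.
Combining over a common denominator, (5z + 8)/(z + 9) + 2/7 = [(5z + 8)·7 − (-2)·(z + 9)] / [7·(z + 9)] = 37(z + 2) / (7(z + 9)).
So |(5z + 8)/(z + 9) + 2/7| = 37|z + 2| / (7·|z + 9|).
Restrict δ ≤ 7/2. Then |z + 2| < 7/2 gives |z + 9| = |(z + 2) + 7| ≥ 7 − 7/2 = 7/2.
Hence |(5z + 8)/(z + 9) + 2/7| < 37|z + 2|/(7·(7/2)) = (74/49)|z + 2|, which is < ϵ once |z + 2| < (49/74)ϵ.
Take δ = min(7/2, (49/74)ϵ). Then 0 < |z + 2| < δ forces both bounds, so |(5z + 8)/(z + 9) + 2/7| < ϵ.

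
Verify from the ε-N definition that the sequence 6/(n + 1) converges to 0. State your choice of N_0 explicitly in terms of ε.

Fix ε > 0. For n ≥ 1, |6/(n + 1) − 0| = 6/(n + 1) ≤ 6/n.
We need 6/n < ε, i.e. n > 6/ε.
Take N_0 = 6/ε. If n > N_0 then |6/(n + 1)| ≤ 6/n < ε.

N_0 = 6/ε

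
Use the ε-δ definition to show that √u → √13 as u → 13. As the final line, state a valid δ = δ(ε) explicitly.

δ = min(13, √13·ε)

Let ε > 0. We want δ > 0 such that 0 < |u − 13| < δ implies |√u − √13| < ε.
Rationalise: √u − √13 = (u − 13)/(√u + √13), so |√u − √13| = |u − 13|/(√u + √13).
Restrict δ ≤ 13 so that |u − 13| < 13 forces u > 0, and then √u + √13 > √13.
Hence |√u − √13| < |u − 13|/√13, which is < ε once |u − 13| < √13·ε.
Take δ = min(13, √13·ε). If 0 < |u − 13| < δ then u > 0 and |√u − √13| < |u − 13|/√13 < ε.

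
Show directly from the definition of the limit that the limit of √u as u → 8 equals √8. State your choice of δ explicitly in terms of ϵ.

Let ϵ > 0 be given. We want δ > 0 such that 0 < |u − 8| < δ implies |√u − √8| < ϵ.
Multiplying by the conjugate, |√u − √8| = |u − 8|/(√u + √8).
Restrict δ ≤ 8 so that |u − 8| < 8 forces u > 0, and then √u + √8 > √8.
Hence |√u − √8| < |u − 8|/√8, which is < ϵ once |u − 8| < √8·ϵ.
Take δ = min(8, √8·ϵ). If 0 < |u − 8| < δ then u > 0 and |√u − √8| < |u − 8|/√8 < ϵ.

δ = min(8, √8·ϵ)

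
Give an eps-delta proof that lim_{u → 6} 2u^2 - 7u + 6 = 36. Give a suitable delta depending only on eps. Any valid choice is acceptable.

delta = min(1, eps/19)

Let eps > 0 be given. We want delta > 0 such that 0 < |u − 6| < delta implies |(2u^2 - 7u + 6) − 36| < eps.
(2u^2 - 7u + 6) − 36 = 2u^2 - 7u - 30 = (u − 6)(2u + 5).
So |(2u^2 - 7u + 6) − 36| = |u − 6|·|2u + 5|.
Assume first that |u − 6| < 1, so |u| < 7. Then |2u + 5| ≤ 2·7 + 5 = 19.
Hence |(2u^2 - 7u + 6) − 36| ≤ 19|u − 6| < eps provided |u − 6| < eps/19.
Take delta = min(1, eps/19). Then 0 < |u − 6| < delta gives both |u − 6| < 1 and |u − 6| < eps/19, so |(2u^2 - 7u + 6) − 36| < eps.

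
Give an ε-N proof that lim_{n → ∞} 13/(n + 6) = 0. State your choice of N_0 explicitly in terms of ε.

Let ε > 0. For n ≥ 1, |13/(n + 6) − 0| = 13/(n + 6) ≤ 13/n.
We need 13/n < ε, i.e. n > 13/ε.
Take N_0 = 13/ε. If n > N_0 then |13/(n + 6)| ≤ 13/n < ε.

N_0 = 13/ε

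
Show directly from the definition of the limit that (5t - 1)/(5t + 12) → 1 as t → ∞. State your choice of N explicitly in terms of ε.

Let ε > 0. We seek N > 0 such that t > N implies |(5t - 1)/(5t + 12) − 1| < ε.
(5t - 1)/(5t + 12) − 1 = (5(5t - 1) − 5(5t + 12)) / (5(5t + 12)) = -65/(5(5t + 12)).
For t > 0 we have 5t + 12 > 5t, so |(5t - 1)/(5t + 12) − 1| = 65/(5(5t + 12)) < 65/(5·5t) = (13/5)/t.
Thus |(5t - 1)/(5t + 12) − 1| < ε whenever t > (13/5)/ε.
Take N = (13/5)/ε. If t > N then |(5t - 1)/(5t + 12) − 1| < (13/5)/t < ε.

N = (13/5)/ε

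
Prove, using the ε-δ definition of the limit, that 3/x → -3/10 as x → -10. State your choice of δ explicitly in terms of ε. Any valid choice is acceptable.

δ = min(5, (50/3)ε)

Fix ε > 0. We seek δ > 0 such that 0 < |x + 10| < δ implies |3/x + 3/10| < ε.
|3/x + 3/10| = 3·|-10 − x|/(10·|x|) = 3|x + 10|/(10|x|).
Restrict δ ≤ 5. Then |x + 10| < 5 gives |x| > 5, so 10|x| > 50.
Then |3/x + 3/10| < 3|x + 10|/50, which is < ε when |x + 10| < (50/3)ε.
Take δ = min(5, (50/3)ε). Then 0 < |x + 10| < δ gives both |x + 10| < 5 and |x + 10| < (50/3)ε, so |3/x + 3/10| < ε.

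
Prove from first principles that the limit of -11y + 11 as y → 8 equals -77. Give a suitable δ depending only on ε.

δ = ε/11

Suppose ε > 0. We need δ > 0 so that 0 < |y − 8| < δ implies |(-11y + 11) + 77| < ε.
Since (-11y + 11) + 77 = -11(y − 8), we have |(-11y + 11) + 77| = 11|y − 8|.
Thus it suffices that |y − 8| < ε/11.
Choosing δ = ε/11 gives |(-11y + 11) + 77| = 11|y − 8| < ε whenever |y − 8| < δ.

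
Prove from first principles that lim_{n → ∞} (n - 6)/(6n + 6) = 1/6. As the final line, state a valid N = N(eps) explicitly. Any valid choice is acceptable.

Let eps > 0 be given. For n ≥ 1, |(n - 6)/(6n + 6) − (1/6)| = |-42|/(6(6n + 6)) = 42/(6(6n + 6)).
Since 6n + 6 ≥ 6n for n ≥ 1, this is ≤ 42/(6·6n) = (7/6)/n.
So |(n - 6)/(6n + 6) − (1/6)| < eps whenever n > (7/6)/eps.
Take N = (7/6)/eps. If n > N then |(n - 6)/(6n + 6) − (1/6)| ≤ (7/6)/n < eps.

N = (7/6)/eps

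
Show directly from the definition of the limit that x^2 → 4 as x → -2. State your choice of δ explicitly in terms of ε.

Suppose ε > 0. We seek δ > 0 with 0 < |x + 2| < δ ⇒ |x^2 − 4| < ε.
Factor: x^2 − 4 = (x + 2)(x - 2), so |x^2 − 4| = |x + 2|·|x - 2|.
Impose δ ≤ 2 so that |x| < 4; then |x - 2| ≤ 6.
Hence |x^2 − 4| ≤ 6|x + 2|, which is < ε once |x + 2| < ε/6.
Take δ = min(2, ε/6). If 0 < |x + 2| < δ then both bounds hold and |x^2 − 4| ≤ 6|x + 2| < 6·(ε/6) = ε.

δ = min(2, ε/6)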